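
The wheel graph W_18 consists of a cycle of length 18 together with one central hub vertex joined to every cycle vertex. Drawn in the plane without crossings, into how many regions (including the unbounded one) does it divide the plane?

19

W_18 has V = 18 + 1 = 19 vertices and E = 2·18 = 36 edges.
By Euler's formula F = 2 − V + E = 2 − 19 + 36 = 19.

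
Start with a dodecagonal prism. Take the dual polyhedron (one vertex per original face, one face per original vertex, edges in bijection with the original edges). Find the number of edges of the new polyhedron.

36

The base solid has V = 24, E = 36, F = 14.
The dual swaps V and F and preserves E: V′ = F = 14, E′ = E = 36, F′ = V = 24.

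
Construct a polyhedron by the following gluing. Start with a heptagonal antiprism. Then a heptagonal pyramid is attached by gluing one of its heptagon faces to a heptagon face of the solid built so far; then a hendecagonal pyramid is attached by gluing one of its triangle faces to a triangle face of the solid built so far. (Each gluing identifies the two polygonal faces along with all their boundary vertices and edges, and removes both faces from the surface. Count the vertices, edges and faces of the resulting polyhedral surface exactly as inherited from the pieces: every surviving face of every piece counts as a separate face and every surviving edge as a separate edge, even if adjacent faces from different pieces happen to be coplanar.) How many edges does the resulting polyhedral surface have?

54

A heptagonal antiprism: V=14, E=28, F=16.
Attach a heptagonal pyramid (V=8, E=14, F=8) along a 7-gon: merge 7 vertices and 7 edges, delete both glued faces → V=15, E=35, F=22.
Attach a hendecagonal pyramid (V=12, E=22, F=12) along a 3-gon: merge 3 vertices and 3 edges, delete both glued faces → V=24, E=54, F=32.
Check: V − E + F = 24 − 54 + 32 = 2.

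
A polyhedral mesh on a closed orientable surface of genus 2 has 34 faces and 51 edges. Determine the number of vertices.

15

For a closed orientable surface of genus 2, χ = 2 − 2·2 = -2.
V = -2 + E − F = -2 + 51 − 34 = 15.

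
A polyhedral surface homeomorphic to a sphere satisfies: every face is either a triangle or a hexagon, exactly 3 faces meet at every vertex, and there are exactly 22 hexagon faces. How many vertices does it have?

Let x be the number of triangles; then F = 22 + x.
Edge–face incidences: 2E = 6·22 + 3·x = 132 + 3x.
Every vertex has degree 3, so 3V = 2E.
Euler: V − E + F = 2 ⇒ (2E)/3 − E + (22 + x) = 2.
Multiply by 6: 2·(2E) − 3·(2E) + 6·(22 + x) = 12, i.e. 132 + 6x − (132 + 3x) = 12.
Collecting terms: 3x = 12, so x = 4.
Then 2E = 132 + 3·4 = 144, so E = 72, V = 2E/3 = 48, F = 22 + 4 = 26.

48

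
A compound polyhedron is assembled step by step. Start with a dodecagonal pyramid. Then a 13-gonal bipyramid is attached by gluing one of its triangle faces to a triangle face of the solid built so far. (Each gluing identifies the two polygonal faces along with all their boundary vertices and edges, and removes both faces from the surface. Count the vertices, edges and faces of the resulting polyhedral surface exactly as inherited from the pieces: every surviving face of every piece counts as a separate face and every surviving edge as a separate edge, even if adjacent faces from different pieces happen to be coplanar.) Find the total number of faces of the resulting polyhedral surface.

A dodecagonal pyramid: V=13, E=24, F=13.
Attach a 13-gonal bipyramid (V=15, E=39, F=26) along a 3-gon: merge 3 vertices and 3 edges, delete both glued faces → V=25, E=60, F=37.
Check: V − E + F = 25 − 60 + 37 = 2.

37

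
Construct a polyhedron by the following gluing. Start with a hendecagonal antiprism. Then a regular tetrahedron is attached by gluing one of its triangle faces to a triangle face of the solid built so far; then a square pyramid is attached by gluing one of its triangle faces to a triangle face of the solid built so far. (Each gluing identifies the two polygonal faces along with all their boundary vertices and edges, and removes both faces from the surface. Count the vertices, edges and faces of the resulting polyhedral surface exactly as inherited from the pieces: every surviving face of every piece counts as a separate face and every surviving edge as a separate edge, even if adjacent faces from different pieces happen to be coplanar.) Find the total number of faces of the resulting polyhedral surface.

29

A hendecagonal antiprism: V=22, E=44, F=24.
Attach a regular tetrahedron (V=4, E=6, F=4) along a 3-gon: merge 3 vertices and 3 edges, delete both glued faces → V=23, E=47, F=26.
Attach a square pyramid (V=5, E=8, F=5) along a 3-gon: merge 3 vertices and 3 edges, delete both glued faces → V=25, E=52, F=29.
Check: V − E + F = 25 − 52 + 29 = 2.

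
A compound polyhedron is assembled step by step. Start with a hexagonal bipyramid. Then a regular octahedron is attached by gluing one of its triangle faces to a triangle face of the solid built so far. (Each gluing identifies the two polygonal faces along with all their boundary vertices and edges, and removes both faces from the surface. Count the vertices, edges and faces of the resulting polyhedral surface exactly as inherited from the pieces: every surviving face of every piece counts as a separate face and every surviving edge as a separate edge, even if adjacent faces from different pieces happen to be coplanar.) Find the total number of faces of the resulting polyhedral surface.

A hexagonal bipyramid: V=8, E=18, F=12.
Attach a regular octahedron (V=6, E=12, F=8) along a 3-gon: merge 3 vertices and 3 edges, delete both glued faces → V=11, E=27, F=18.
Check: V − E + F = 11 − 27 + 18 = 2.

18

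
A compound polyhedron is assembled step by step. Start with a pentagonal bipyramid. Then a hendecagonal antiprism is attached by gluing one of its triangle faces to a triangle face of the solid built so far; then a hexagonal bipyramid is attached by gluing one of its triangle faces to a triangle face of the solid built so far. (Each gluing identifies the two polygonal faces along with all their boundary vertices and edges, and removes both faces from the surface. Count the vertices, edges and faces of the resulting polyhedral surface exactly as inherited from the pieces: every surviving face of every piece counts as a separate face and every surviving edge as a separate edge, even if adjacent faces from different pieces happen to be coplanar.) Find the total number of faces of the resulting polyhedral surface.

42

A pentagonal bipyramid: V=7, E=15, F=10.
Attach a hendecagonal antiprism (V=22, E=44, F=24) along a 3-gon: merge 3 vertices and 3 edges, delete both glued faces → V=26, E=56, F=32.
Attach a hexagonal bipyramid (V=8, E=18, F=12) along a 3-gon: merge 3 vertices and 3 edges, delete both glued faces → V=31, E=71, F=42.
Check: V − E + F = 31 − 71 + 42 = 2.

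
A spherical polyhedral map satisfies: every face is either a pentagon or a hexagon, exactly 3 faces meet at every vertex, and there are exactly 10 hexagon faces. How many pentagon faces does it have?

12

Let x be the number of pentagons; then F = 10 + x.
Edge–face incidences: 2E = 6·10 + 5·x = 60 + 5x.
Every vertex has degree 3, so 3V = 2E.
Euler: V − E + F = 2 ⇒ (2E)/3 − E + (10 + x) = 2.
Multiply by 6: 2·(2E) − 3·(2E) + 6·(10 + x) = 12, i.e. 60 + 6x − (60 + 5x) = 12.
Collecting terms: x = 12.
Then 2E = 60 + 5·12 = 120, so E = 60, V = 2E/3 = 40, F = 10 + 12 = 22.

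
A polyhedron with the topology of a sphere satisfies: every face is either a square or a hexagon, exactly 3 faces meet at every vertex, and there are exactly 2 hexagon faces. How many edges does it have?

18

Let x be the number of squares; then F = 2 + x.
Edge–face incidences: 2E = 6·2 + 4·x = 12 + 4x.
Every vertex has degree 3, so 3V = 2E.
Euler: V − E + F = 2 ⇒ (2E)/3 − E + (2 + x) = 2.
Multiply by 6: 2·(2E) − 3·(2E) + 6·(2 + x) = 12, i.e. 12 + 6x − (12 + 4x) = 12.
Collecting terms: 2x = 12, so x = 6.
Then 2E = 12 + 4·6 = 36, so E = 18, V = 2E/3 = 12, F = 2 + 6 = 8.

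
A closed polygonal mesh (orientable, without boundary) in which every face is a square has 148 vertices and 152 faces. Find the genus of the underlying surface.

3

Every face is a square, so 2E = 4·152 = 608, giving E = 304.
χ = V − E + F = 148 − 304 + 152 = -4.
For a closed orientable surface χ = 2 − 2g, so g = (2 − (-4))/2 = 3.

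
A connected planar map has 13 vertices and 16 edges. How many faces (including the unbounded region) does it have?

5

Euler's formula for a connected plane graph: V − E + F = 2, so F = 2 − 13 + 16 = 5.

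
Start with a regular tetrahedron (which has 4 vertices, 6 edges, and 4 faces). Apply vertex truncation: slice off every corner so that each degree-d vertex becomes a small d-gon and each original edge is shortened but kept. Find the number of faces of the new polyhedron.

8

Truncation replaces each original edge-end by a new vertex, so V′ = 2E = 12.
Each original edge survives, and each old vertex of degree d contributes d new edges; summing degrees gives Σd = 2E, so E′ = E + 2E = 3E = 18.
Each original face survives and each original vertex becomes one new face: F′ = F + V = 8.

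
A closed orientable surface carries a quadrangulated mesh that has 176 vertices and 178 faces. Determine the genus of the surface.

Every face is a square, so 2E = 4·178 = 712, giving E = 356.
χ = V − E + F = 176 − 356 + 178 = -2.
For a closed orientable surface χ = 2 − 2g, so g = (2 − (-2))/2 = 2.

2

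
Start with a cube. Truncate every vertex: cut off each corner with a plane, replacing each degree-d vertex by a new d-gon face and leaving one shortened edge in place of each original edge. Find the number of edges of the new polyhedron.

36

The base solid has V = 8, E = 12, F = 6.
Truncation replaces each original edge-end by a new vertex, so V′ = 2E = 24.
Each original edge survives, and each old vertex of degree d contributes d new edges; summing degrees gives Σd = 2E, so E′ = E + 2E = 3E = 36.
Each original face survives and each original vertex becomes one new face: F′ = F + V = 14.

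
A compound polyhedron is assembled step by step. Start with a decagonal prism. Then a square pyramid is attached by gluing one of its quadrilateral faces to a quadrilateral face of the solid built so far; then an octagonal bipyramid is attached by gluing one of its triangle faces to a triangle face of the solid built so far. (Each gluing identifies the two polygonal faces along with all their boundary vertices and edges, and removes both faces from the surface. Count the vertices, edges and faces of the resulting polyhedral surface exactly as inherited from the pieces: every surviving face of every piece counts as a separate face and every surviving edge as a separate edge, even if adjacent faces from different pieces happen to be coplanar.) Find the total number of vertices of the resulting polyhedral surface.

A decagonal prism: V=20, E=30, F=12.
Attach a square pyramid (V=5, E=8, F=5) along a 4-gon: merge 4 vertices and 4 edges, delete both glued faces → V=21, E=34, F=15.
Attach an octagonal bipyramid (V=10, E=24, F=16) along a 3-gon: merge 3 vertices and 3 edges, delete both glued faces → V=28, E=55, F=29.
Check: V − E + F = 28 − 55 + 29 = 2.

28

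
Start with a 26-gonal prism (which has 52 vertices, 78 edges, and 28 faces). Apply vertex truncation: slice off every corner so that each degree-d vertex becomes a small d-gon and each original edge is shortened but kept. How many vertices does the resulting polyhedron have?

Truncation replaces each original edge-end by a new vertex, so V′ = 2E = 156.
Each original edge survives, and each old vertex of degree d contributes d new edges; summing degrees gives Σd = 2E, so E′ = E + 2E = 3E = 234.
Each original face survives and each original vertex becomes one new face: F′ = F + V = 80.

156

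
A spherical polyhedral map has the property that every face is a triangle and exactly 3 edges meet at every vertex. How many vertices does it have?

4

Each face has 3 edges and each edge borders two faces, so 2E = 3F.
Each vertex has degree 3, so 3V = 2E and hence V = 3F/3.
Euler: V − E + F = 2 ⇒ (3F/3) − (3F/2) + F = 2.
Multiply by 6: (6 − 9 + 6)F = 12, i.e. 3F = 12.
So F = 4, E = 3·4/2 = 6, V = 3·4/3 = 4.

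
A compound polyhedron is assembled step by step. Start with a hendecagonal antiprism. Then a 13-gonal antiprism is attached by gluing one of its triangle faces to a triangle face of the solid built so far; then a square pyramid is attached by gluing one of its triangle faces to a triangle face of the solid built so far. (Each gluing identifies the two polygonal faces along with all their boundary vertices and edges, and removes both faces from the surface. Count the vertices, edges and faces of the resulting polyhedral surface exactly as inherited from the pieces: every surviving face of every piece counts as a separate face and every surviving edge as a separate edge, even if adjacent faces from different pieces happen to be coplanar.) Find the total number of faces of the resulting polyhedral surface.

A hendecagonal antiprism: V=22, E=44, F=24.
Attach a 13-gonal antiprism (V=26, E=52, F=28) along a 3-gon: merge 3 vertices and 3 edges, delete both glued faces → V=45, E=93, F=50.
Attach a square pyramid (V=5, E=8, F=5) along a 3-gon: merge 3 vertices and 3 edges, delete both glued faces → V=47, E=98, F=53.
Check: V − E + F = 47 − 98 + 53 = 2.

53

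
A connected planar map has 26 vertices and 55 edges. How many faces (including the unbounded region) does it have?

31

Euler's formula for a connected plane graph: V − E + F = 2, so F = 2 − 26 + 55 = 31.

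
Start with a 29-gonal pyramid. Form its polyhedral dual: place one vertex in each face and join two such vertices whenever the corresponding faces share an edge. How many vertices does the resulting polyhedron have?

30

The base solid has V = 30, E = 58, F = 30.
The dual swaps V and F and preserves E: V′ = F = 30, E′ = E = 58, F′ = V = 30.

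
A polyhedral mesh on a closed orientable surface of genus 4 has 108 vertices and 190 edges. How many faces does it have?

For a closed orientable surface of genus 4, χ = 2 − 2·4 = -6.
F = -6 − V + E = -6 − 108 + 190 = 76.

76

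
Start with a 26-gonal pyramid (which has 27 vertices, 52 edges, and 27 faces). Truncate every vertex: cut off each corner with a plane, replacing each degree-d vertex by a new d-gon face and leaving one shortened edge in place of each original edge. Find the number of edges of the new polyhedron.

156

Truncation replaces each original edge-end by a new vertex, so V′ = 2E = 104.
Each original edge survives, and each old vertex of degree d contributes d new edges; summing degrees gives Σd = 2E, so E′ = E + 2E = 3E = 156.
Each original face survives and each original vertex becomes one new face: F′ = F + V = 54.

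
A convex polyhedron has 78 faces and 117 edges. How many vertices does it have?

41

Here V − E + F = 2.
V = 2 + E − F = 2 + 117 − 78 = 41.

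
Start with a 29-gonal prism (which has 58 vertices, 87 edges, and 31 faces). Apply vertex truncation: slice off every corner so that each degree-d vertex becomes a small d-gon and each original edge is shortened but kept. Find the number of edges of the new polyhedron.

261

Truncation replaces each original edge-end by a new vertex, so V′ = 2E = 174.
Each original edge survives, and each old vertex of degree d contributes d new edges; summing degrees gives Σd = 2E, so E′ = E + 2E = 3E = 261.
Each original face survives and each original vertex becomes one new face: F′ = F + V = 89.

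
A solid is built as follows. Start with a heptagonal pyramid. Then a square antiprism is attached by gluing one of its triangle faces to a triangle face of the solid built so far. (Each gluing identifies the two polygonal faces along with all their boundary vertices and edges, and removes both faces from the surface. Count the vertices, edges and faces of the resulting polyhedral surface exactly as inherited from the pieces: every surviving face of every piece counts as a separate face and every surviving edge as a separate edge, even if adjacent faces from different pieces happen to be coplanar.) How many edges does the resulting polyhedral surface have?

27

A heptagonal pyramid: V=8, E=14, F=8.
Attach a square antiprism (V=8, E=16, F=10) along a 3-gon: merge 3 vertices and 3 edges, delete both glued faces → V=13, E=27, F=16.
Check: V − E + F = 13 − 27 + 16 = 2.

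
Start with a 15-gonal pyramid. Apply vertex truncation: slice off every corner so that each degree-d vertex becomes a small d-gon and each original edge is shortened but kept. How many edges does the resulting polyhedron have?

90

The base solid has V = 16, E = 30, F = 16.
Truncation replaces each original edge-end by a new vertex, so V′ = 2E = 60.
Each original edge survives, and each old vertex of degree d contributes d new edges; summing degrees gives Σd = 2E, so E′ = E + 2E = 3E = 90.
Each original face survives and each original vertex becomes one new face: F′ = F + V = 32.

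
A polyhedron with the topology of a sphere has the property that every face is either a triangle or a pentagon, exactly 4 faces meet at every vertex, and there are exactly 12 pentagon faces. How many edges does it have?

Let x be the number of triangles; then F = 12 + x.
Edge–face incidences: 2E = 5·12 + 3·x = 60 + 3x.
Every vertex has degree 4, so 4V = 2E.
Euler: V − E + F = 2 ⇒ (2E)/4 − E + (12 + x) = 2.
Multiply by 8: 2·(2E) − 4·(2E) + 8·(12 + x) = 16, i.e. 96 + 8x − 2·(60 + 3x) = 16.
Collecting terms: 2x − 24 = 16, so 2x = 40, so x = 20.
Then 2E = 60 + 3·20 = 120, so E = 60, V = 2E/4 = 30, F = 12 + 20 = 32.

60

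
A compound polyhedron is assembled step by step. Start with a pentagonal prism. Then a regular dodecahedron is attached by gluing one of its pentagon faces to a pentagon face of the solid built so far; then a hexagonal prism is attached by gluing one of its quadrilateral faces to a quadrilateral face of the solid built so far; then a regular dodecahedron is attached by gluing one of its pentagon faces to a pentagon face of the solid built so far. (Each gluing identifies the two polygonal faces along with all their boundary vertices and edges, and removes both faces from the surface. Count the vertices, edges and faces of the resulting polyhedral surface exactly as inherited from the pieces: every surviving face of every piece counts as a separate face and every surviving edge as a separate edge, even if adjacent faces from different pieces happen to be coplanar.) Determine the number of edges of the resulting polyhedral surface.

79

A pentagonal prism: V=10, E=15, F=7.
Attach a regular dodecahedron (V=20, E=30, F=12) along a 5-gon: merge 5 vertices and 5 edges, delete both glued faces → V=25, E=40, F=17.
Attach a hexagonal prism (V=12, E=18, F=8) along a 4-gon: merge 4 vertices and 4 edges, delete both glued faces → V=33, E=54, F=23.
Attach a regular dodecahedron (V=20, E=30, F=12) along a 5-gon: merge 5 vertices and 5 edges, delete both glued faces → V=48, E=79, F=33.
Check: V − E + F = 48 − 79 + 33 = 2.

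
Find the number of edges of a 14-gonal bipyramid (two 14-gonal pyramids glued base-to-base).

A bipyramid over an n-gon has 2n triangular faces and n + 2 vertices: V = 14 + 2 = 16, E = 3·14 = 42, F = 2·14 = 28.

42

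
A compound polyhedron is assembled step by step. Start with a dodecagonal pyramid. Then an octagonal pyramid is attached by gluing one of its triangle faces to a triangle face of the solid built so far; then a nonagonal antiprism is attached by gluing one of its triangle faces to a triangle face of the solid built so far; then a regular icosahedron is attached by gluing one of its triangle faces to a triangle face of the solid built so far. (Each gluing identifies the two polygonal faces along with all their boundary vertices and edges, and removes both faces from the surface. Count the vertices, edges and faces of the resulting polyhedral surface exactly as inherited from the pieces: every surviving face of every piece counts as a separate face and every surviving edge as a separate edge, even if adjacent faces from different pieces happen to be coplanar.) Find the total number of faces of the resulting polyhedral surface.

A dodecagonal pyramid: V=13, E=24, F=13.
Attach an octagonal pyramid (V=9, E=16, F=9) along a 3-gon: merge 3 vertices and 3 edges, delete both glued faces → V=19, E=37, F=20.
Attach a nonagonal antiprism (V=18, E=36, F=20) along a 3-gon: merge 3 vertices and 3 edges, delete both glued faces → V=34, E=70, F=38.
Attach a regular icosahedron (V=12, E=30, F=20) along a 3-gon: merge 3 vertices and 3 edges, delete both glued faces → V=43, E=97, F=56.
Check: V − E + F = 43 − 97 + 56 = 2.

56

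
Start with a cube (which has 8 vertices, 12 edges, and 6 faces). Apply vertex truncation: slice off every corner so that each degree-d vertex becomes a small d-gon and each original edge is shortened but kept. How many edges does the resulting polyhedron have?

Truncation replaces each original edge-end by a new vertex, so V′ = 2E = 24.
Each original edge survives, and each old vertex of degree d contributes d new edges; summing degrees gives Σd = 2E, so E′ = E + 2E = 3E = 36.
Each original face survives and each original vertex becomes one new face: F′ = F + V = 14.

36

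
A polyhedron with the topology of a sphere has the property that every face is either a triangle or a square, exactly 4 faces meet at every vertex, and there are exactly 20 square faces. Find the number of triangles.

8

Let x be the number of triangles; then F = 20 + x.
Edge–face incidences: 2E = 4·20 + 3·x = 80 + 3x.
Every vertex has degree 4, so 4V = 2E.
Euler: V − E + F = 2 ⇒ (2E)/4 − E + (20 + x) = 2.
Multiply by 8: 2·(2E) − 4·(2E) + 8·(20 + x) = 16, i.e. 160 + 8x − 2·(80 + 3x) = 16.
Collecting terms: 2x = 16, so x = 8.
Then 2E = 80 + 3·8 = 104, so E = 52, V = 2E/4 = 26, F = 20 + 8 = 28.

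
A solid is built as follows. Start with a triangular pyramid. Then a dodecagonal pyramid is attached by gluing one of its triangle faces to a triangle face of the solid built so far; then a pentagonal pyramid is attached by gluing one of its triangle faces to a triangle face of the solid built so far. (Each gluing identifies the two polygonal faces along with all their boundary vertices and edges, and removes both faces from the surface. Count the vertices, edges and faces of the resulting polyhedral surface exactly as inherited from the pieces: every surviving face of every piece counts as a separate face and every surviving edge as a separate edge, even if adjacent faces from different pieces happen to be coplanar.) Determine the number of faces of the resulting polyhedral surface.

A triangular pyramid: V=4, E=6, F=4.
Attach a dodecagonal pyramid (V=13, E=24, F=13) along a 3-gon: merge 3 vertices and 3 edges, delete both glued faces → V=14, E=27, F=15.
Attach a pentagonal pyramid (V=6, E=10, F=6) along a 3-gon: merge 3 vertices and 3 edges, delete both glued faces → V=17, E=34, F=19.
Check: V − E + F = 17 − 34 + 19 = 2.

19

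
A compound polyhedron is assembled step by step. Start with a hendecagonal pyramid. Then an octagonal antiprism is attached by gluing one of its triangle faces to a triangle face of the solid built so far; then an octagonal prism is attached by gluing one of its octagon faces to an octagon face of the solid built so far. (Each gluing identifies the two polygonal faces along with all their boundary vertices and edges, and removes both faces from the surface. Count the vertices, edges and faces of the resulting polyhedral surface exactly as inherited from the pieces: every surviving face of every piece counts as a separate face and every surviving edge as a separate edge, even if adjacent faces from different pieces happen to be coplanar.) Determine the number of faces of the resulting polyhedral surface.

36

A hendecagonal pyramid: V=12, E=22, F=12.
Attach an octagonal antiprism (V=16, E=32, F=18) along a 3-gon: merge 3 vertices and 3 edges, delete both glued faces → V=25, E=51, F=28.
Attach an octagonal prism (V=16, E=24, F=10) along an 8-gon: merge 8 vertices and 8 edges, delete both glued faces → V=33, E=67, F=36.
Check: V − E + F = 33 − 67 + 36 = 2.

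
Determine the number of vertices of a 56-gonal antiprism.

112

An antiprism on an n-gon has two n-gon caps and 2n triangles: V = 2·56 = 112, E = 4·56 = 224, F = 2·56 + 2 = 114.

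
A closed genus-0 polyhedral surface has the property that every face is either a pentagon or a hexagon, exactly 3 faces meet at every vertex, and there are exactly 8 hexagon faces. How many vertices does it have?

36

Let x be the number of pentagons; then F = 8 + x.
Edge–face incidences: 2E = 6·8 + 5·x = 48 + 5x.
Every vertex has degree 3, so 3V = 2E.
Euler: V − E + F = 2 ⇒ (2E)/3 − E + (8 + x) = 2.
Multiply by 6: 2·(2E) − 3·(2E) + 6·(8 + x) = 12, i.e. 48 + 6x − (48 + 5x) = 12.
Collecting terms: x = 12.
Then 2E = 48 + 5·12 = 108, so E = 54, V = 2E/3 = 36, F = 8 + 12 = 20.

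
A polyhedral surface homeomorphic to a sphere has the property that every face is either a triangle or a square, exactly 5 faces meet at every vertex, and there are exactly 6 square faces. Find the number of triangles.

Let x be the number of triangles; then F = 6 + x.
Edge–face incidences: 2E = 4·6 + 3·x = 24 + 3x.
Every vertex has degree 5, so 5V = 2E.
Euler: V − E + F = 2 ⇒ (2E)/5 − E + (6 + x) = 2.
Multiply by 10: 2·(2E) − 5·(2E) + 10·(6 + x) = 20, i.e. 60 + 10x − 3·(24 + 3x) = 20.
Collecting terms: x − 12 = 20, so x = 32.
Then 2E = 24 + 3·32 = 120, so E = 60, V = 2E/5 = 24, F = 6 + 32 = 38.

32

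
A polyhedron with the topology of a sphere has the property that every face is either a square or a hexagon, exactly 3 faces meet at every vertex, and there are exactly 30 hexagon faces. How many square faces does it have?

6

Let x be the number of squares; then F = 30 + x.
Edge–face incidences: 2E = 6·30 + 4·x = 180 + 4x.
Every vertex has degree 3, so 3V = 2E.
Euler: V − E + F = 2 ⇒ (2E)/3 − E + (30 + x) = 2.
Multiply by 6: 2·(2E) − 3·(2E) + 6·(30 + x) = 12, i.e. 180 + 6x − (180 + 4x) = 12.
Collecting terms: 2x = 12, so x = 6.
Then 2E = 180 + 4·6 = 204, so E = 102, V = 2E/3 = 68, F = 30 + 6 = 36.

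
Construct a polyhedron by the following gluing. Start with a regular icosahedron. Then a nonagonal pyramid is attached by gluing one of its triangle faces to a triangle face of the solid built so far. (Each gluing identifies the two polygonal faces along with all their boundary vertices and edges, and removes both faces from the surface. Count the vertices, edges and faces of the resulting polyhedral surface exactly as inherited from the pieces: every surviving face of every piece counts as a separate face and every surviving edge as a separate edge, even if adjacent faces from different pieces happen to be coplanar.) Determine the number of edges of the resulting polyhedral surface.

45

A regular icosahedron: V=12, E=30, F=20.
Attach a nonagonal pyramid (V=10, E=18, F=10) along a 3-gon: merge 3 vertices and 3 edges, delete both glued faces → V=19, E=45, F=28.
Check: V − E + F = 19 − 45 + 28 = 2.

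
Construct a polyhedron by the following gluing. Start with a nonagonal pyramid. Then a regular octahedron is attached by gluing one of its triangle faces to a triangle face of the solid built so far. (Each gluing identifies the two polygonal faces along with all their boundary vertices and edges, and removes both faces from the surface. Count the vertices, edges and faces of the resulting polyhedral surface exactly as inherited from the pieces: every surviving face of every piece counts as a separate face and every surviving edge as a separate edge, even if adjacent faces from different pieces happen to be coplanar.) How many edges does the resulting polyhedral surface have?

27

A nonagonal pyramid: V=10, E=18, F=10.
Attach a regular octahedron (V=6, E=12, F=8) along a 3-gon: merge 3 vertices and 3 edges, delete both glued faces → V=13, E=27, F=16.
Check: V − E + F = 13 − 27 + 16 = 2.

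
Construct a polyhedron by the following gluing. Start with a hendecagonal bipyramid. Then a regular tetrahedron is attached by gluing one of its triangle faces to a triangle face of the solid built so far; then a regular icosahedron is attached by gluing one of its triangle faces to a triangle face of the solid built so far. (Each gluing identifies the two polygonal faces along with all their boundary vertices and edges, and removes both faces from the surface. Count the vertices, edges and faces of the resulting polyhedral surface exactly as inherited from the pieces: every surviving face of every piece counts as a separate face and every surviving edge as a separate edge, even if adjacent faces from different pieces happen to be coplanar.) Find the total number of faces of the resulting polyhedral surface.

A hendecagonal bipyramid: V=13, E=33, F=22.
Attach a regular tetrahedron (V=4, E=6, F=4) along a 3-gon: merge 3 vertices and 3 edges, delete both glued faces → V=14, E=36, F=24.
Attach a regular icosahedron (V=12, E=30, F=20) along a 3-gon: merge 3 vertices and 3 edges, delete both glued faces → V=23, E=63, F=42.
Check: V − E + F = 23 − 63 + 42 = 2.

42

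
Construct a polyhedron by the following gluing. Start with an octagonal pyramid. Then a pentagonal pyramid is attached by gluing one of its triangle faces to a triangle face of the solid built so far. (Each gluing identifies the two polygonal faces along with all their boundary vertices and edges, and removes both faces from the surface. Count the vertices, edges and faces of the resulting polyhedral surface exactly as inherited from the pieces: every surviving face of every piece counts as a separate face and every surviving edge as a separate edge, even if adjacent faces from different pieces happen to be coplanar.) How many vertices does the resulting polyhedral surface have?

An octagonal pyramid: V=9, E=16, F=9.
Attach a pentagonal pyramid (V=6, E=10, F=6) along a 3-gon: merge 3 vertices and 3 edges, delete both glued faces → V=12, E=23, F=13.
Check: V − E + F = 12 − 23 + 13 = 2.

12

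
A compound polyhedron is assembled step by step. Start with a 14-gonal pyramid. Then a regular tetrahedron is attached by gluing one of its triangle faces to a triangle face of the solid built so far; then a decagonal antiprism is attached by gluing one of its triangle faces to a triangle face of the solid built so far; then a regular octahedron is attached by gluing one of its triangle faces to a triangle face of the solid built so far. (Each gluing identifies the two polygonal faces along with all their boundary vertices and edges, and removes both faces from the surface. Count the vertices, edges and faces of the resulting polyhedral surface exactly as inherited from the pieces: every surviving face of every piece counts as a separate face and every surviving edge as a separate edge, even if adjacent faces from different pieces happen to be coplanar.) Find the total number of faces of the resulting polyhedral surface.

43

A 14-gonal pyramid: V=15, E=28, F=15.
Attach a regular tetrahedron (V=4, E=6, F=4) along a 3-gon: merge 3 vertices and 3 edges, delete both glued faces → V=16, E=31, F=17.
Attach a decagonal antiprism (V=20, E=40, F=22) along a 3-gon: merge 3 vertices and 3 edges, delete both glued faces → V=33, E=68, F=37.
Attach a regular octahedron (V=6, E=12, F=8) along a 3-gon: merge 3 vertices and 3 edges, delete both glued faces → V=36, E=77, F=43.
Check: V − E + F = 36 − 77 + 43 = 2.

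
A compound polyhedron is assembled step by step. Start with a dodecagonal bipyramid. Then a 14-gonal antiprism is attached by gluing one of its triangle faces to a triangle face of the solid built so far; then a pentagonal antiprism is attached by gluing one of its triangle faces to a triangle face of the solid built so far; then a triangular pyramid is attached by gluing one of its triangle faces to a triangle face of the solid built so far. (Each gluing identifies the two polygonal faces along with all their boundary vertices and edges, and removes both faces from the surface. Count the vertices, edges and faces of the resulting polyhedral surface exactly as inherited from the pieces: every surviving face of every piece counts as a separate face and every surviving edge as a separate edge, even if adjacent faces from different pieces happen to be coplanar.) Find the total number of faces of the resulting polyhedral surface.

64

A dodecagonal bipyramid: V=14, E=36, F=24.
Attach a 14-gonal antiprism (V=28, E=56, F=30) along a 3-gon: merge 3 vertices and 3 edges, delete both glued faces → V=39, E=89, F=52.
Attach a pentagonal antiprism (V=10, E=20, F=12) along a 3-gon: merge 3 vertices and 3 edges, delete both glued faces → V=46, E=106, F=62.
Attach a triangular pyramid (V=4, E=6, F=4) along a 3-gon: merge 3 vertices and 3 edges, delete both glued faces → V=47, E=109, F=64.
Check: V − E + F = 47 − 109 + 64 = 2.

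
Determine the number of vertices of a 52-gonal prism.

104

A prism on an n-gon has two n-gon bases and n rectangular sides: V = 2·52 = 104, E = 3·52 = 156, F = 52 + 2 = 54.
Check: V − E + F = 104 − 156 + 54 = 2.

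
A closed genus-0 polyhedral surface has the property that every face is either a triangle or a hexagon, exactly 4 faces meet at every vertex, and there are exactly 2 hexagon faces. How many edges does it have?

24

Let x be the number of triangles; then F = 2 + x.
Edge–face incidences: 2E = 6·2 + 3·x = 12 + 3x.
Every vertex has degree 4, so 4V = 2E.
Euler: V − E + F = 2 ⇒ (2E)/4 − E + (2 + x) = 2.
Multiply by 8: 2·(2E) − 4·(2E) + 8·(2 + x) = 16, i.e. 16 + 8x − 2·(12 + 3x) = 16.
Collecting terms: 2x − 8 = 16, so 2x = 24, so x = 12.
Then 2E = 12 + 3·12 = 48, so E = 24, V = 2E/4 = 12, F = 2 + 12 = 14.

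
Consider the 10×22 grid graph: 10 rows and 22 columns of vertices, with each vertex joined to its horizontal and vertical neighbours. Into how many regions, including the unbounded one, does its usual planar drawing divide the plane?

190

The grid has V = 10·22 = 220 vertices and E = 10·21 + 22·9 = 408 edges.
F = 2 − V + E = 2 − 220 + 408 = 190.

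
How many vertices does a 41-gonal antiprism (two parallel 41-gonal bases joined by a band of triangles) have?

An antiprism on an n-gon has two n-gon caps and 2n triangles: V = 2·41 = 82, E = 4·41 = 164, F = 2·41 + 2 = 84.

82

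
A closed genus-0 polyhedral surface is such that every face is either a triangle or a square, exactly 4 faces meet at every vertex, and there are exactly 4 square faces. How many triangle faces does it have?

8

Let x be the number of triangles; then F = 4 + x.
Edge–face incidences: 2E = 4·4 + 3·x = 16 + 3x.
Every vertex has degree 4, so 4V = 2E.
Euler: V − E + F = 2 ⇒ (2E)/4 − E + (4 + x) = 2.
Multiply by 8: 2·(2E) − 4·(2E) + 8·(4 + x) = 16, i.e. 32 + 8x − 2·(16 + 3x) = 16.
Collecting terms: 2x = 16, so x = 8.
Then 2E = 16 + 3·8 = 40, so E = 20, V = 2E/4 = 10, F = 4 + 8 = 12.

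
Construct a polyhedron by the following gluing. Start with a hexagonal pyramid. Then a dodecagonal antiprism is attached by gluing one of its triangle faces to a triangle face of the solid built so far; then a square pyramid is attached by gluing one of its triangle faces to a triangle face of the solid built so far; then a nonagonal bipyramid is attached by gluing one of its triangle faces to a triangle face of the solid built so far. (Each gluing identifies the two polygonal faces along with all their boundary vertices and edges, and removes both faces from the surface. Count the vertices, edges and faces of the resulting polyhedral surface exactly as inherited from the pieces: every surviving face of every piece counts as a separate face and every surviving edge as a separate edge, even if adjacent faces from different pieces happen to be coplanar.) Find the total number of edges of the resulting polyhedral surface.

A hexagonal pyramid: V=7, E=12, F=7.
Attach a dodecagonal antiprism (V=24, E=48, F=26) along a 3-gon: merge 3 vertices and 3 edges, delete both glued faces → V=28, E=57, F=31.
Attach a square pyramid (V=5, E=8, F=5) along a 3-gon: merge 3 vertices and 3 edges, delete both glued faces → V=30, E=62, F=34.
Attach a nonagonal bipyramid (V=11, E=27, F=18) along a 3-gon: merge 3 vertices and 3 edges, delete both glued faces → V=38, E=86, F=50.
Check: V − E + F = 38 − 86 + 50 = 2.

86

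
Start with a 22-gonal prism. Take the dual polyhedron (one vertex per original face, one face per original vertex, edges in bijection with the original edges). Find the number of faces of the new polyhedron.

44

The base solid has V = 44, E = 66, F = 24.
The dual swaps V and F and preserves E: V′ = F = 24, E′ = E = 66, F′ = V = 44.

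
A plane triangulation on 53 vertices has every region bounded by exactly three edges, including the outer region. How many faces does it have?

In a plane triangulation 3F = 2E and V − E + F = 2, so F = 2V − 4 = 2·53 − 4 = 102.

102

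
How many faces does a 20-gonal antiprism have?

42

An antiprism on an n-gon has two n-gon caps and 2n triangles: V = 2·20 = 40, E = 4·20 = 80, F = 2·20 + 2 = 42.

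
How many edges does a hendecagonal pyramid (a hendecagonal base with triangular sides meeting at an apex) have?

A pyramid on an n-gon base has one n-gon and n triangles: V = 11 + 1 = 12, E = 2·11 = 22, F = 11 + 1 = 12.
Check: V − E + F = 12 − 22 + 12 = 2.

22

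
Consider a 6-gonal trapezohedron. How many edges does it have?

24

The n-trapezohedron (dual of the n-antiprism) has V = 2·6 + 2 = 14, E = 4·6 = 24, F = 2·6 = 12.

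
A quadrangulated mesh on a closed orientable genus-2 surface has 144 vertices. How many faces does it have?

χ = 2 − 2·2 = -2, and every face is a square so 4F = 2E.
V − E + F = -2 with E = 4F/2 gives 144 − (4/2 − 1)·F = -2, so F = 146 and E = 292.

146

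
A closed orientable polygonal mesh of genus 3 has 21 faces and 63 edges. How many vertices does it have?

38

For a closed orientable surface of genus 3, χ = 2 − 2·3 = -4.
V = -4 + E − F = -4 + 63 − 21 = 38.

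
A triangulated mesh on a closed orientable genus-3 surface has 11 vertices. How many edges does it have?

45

χ = 2 − 2·3 = -4, and every face is a triangle so 3F = 2E.
V − E + F = -4 with E = 3F/2 gives 11 − (3/2 − 1)·F = -4, so F = 30 and E = 45.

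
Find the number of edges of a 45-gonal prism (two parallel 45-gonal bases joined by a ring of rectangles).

135

A prism on an n-gon has two n-gon bases and n rectangular sides: V = 2·45 = 90, E = 3·45 = 135, F = 45 + 2 = 47.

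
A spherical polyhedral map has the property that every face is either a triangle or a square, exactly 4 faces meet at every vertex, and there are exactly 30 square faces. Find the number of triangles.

8

Let x be the number of triangles; then F = 30 + x.
Edge–face incidences: 2E = 4·30 + 3·x = 120 + 3x.
Every vertex has degree 4, so 4V = 2E.
Euler: V − E + F = 2 ⇒ (2E)/4 − E + (30 + x) = 2.
Multiply by 8: 2·(2E) − 4·(2E) + 8·(30 + x) = 16, i.e. 240 + 8x − 2·(120 + 3x) = 16.
Collecting terms: 2x = 16, so x = 8.
Then 2E = 120 + 3·8 = 144, so E = 72, V = 2E/4 = 36, F = 30 + 8 = 38.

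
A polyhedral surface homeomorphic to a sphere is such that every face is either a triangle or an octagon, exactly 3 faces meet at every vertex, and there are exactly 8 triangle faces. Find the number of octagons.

6

Let x be the number of octagons; then F = 8 + x.
Edge–face incidences: 2E = 3·8 + 8·x = 24 + 8x.
Every vertex has degree 3, so 3V = 2E.
Euler: V − E + F = 2 ⇒ (2E)/3 − E + (8 + x) = 2.
Multiply by 6: 2·(2E) − 3·(2E) + 6·(8 + x) = 12, i.e. 48 + 6x − (24 + 8x) = 12.
Collecting terms: −2x + 24 = 12, so −2x = −12, so x = 6.
Then 2E = 24 + 8·6 = 72, so E = 36, V = 2E/3 = 24, F = 8 + 6 = 14.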